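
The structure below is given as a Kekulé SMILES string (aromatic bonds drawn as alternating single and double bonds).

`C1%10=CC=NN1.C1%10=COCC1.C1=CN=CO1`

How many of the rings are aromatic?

The SMILES encodes a five-membered ring with two adjacent nitrogens (one bearing H, one in a double bond) and two double bonds; a five-membered ring of four carbons and one oxygen, with one C=C double bond and two sp³ carbons; a five-membered ring with an oxygen at position 1 and a nitrogen at position 3 (in a C=N bond), with two double bonds.
The 5-membered ring with two adjacent nitrogens (one N–H, one =N–) is planar and fully conjugated; 2 ring double bonds (4 π electrons) plus a heteroatom lone pair (2) give 6 π electrons. That satisfies 4n+2 with n=1, so it is aromatic (pyrazole).
The 5-membered ring with one oxygen has two sp³ carbons, so it is not fully conjugated — not aromatic (2,3-dihydrofuran).
The 5-membered ring with one oxygen and one =N– has a continuous p-orbital overlap around the ring; 2 ring double bonds (4 π electrons) plus a heteroatom lone pair (2) give 6 π electrons. That satisfies 4n+2 with n=1, so it is aromatic (oxazole).
2 of the 3 rings are aromatic. Total: 2.

2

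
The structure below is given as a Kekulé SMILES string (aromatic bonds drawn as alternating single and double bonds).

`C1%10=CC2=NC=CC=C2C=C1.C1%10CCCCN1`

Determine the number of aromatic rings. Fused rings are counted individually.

The SMILES encodes two fused six-membered rings, each with three alternating double bonds; one ring is all carbon and the other has one ring nitrogen; a six-membered saturated ring of five carbons and one N–H nitrogen.
The fused 6/6-membered bicyclic (with one nitrogen) is a single π system with 10 sp² atoms and 10 π electrons from ring double bonds. 10 = 4(2)+2, so the system is aromatic and both rings count as aromatic (quinoline).
The 6-membered ring with one N–H has only sp³ atoms, so it is not fully conjugated — not aromatic (piperidine).
2 of the 3 rings are aromatic. Total: 2.

2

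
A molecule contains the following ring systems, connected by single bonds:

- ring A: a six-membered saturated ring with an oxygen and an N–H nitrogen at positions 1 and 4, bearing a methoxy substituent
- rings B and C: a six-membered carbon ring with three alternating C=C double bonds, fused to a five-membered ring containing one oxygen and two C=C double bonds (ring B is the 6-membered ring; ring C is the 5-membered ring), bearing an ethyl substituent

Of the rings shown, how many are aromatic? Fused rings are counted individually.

Ring A has only sp³ atoms, so it is not fully conjugated — not aromatic (morpholine).
Rings B and C form a fused bicyclic system (with one oxygen) with 9 sp² atoms and 10 π electrons from ring double bonds plus a heteroatom lone pair. 10 = 4(2)+2, so the system is aromatic and both rings count as aromatic (benzofuran).
Aromatic: B, C. Total: 2.

2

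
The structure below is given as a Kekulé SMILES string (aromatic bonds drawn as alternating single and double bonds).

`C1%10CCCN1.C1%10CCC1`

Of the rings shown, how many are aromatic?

0

The SMILES encodes a five-membered saturated ring of four carbons and one N–H nitrogen; a four-membered saturated carbon ring.
The 5-membered ring with one N–H has only sp³ atoms, so it is not fully conjugated — not aromatic (pyrrolidine).
The 4-membered ring has only sp³ atoms, so it is not fully conjugated — not aromatic (cyclobutane).
None of the rings are aromatic. Total: 0.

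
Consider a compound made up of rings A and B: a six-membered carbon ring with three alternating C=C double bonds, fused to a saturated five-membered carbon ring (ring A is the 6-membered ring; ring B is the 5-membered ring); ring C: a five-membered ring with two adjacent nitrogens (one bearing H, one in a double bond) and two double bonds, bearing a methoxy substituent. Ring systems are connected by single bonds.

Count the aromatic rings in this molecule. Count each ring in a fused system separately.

2

Ring A is planar and fully conjugated; 3 ring double bonds give 6 π electrons. 6 = 4(1)+2, so ring A is aromatic (benzene ring).
Ring B has three sp³ carbons, so it is not fully conjugated — not aromatic (cyclopentane ring).
Ring C is fully conjugated (every ring atom contributes a p orbital); 2 ring double bonds (4 π electrons) plus a heteroatom lone pair (2) give 6 π electrons. That satisfies 4n+2 with n=1, so ring C is aromatic (pyrazole).
Aromatic: A, C. Total: 2.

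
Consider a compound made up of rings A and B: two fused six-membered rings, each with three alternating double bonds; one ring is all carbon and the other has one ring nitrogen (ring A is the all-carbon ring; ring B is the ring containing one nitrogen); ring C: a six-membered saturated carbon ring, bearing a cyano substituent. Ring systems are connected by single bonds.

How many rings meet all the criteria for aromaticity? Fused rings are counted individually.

Rings A and B form a fused bicyclic system (with one nitrogen) with 10 sp² atoms and 10 π electrons from ring double bonds. 10 = 4(2)+2, so the system is aromatic and both rings count as aromatic (quinoline).
Ring C has only sp³ atoms, so it is not fully conjugated — not aromatic (cyclohexane).
Aromatic: A, B. Total: 2.

2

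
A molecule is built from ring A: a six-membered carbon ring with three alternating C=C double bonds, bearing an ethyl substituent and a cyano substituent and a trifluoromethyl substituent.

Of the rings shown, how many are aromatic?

1

Ring A is planar and fully conjugated; 3 ring double bonds give 6 π electrons. That satisfies 4n+2 with n=1, so ring A is aromatic (benzene).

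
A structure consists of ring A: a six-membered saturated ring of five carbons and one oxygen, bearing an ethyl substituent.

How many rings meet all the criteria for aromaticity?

Ring A has only sp³ atoms, so it is not fully conjugated — not aromatic (tetrahydropyran).

0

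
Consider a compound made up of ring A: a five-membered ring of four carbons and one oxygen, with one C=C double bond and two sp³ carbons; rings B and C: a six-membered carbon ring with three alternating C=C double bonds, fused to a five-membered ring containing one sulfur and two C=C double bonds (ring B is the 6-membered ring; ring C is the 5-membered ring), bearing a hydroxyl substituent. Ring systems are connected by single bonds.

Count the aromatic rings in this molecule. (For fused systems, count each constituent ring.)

Ring A has two sp³ carbons, so it is not fully conjugated — not aromatic (2,3-dihydrofuran).
Rings B and C form a fused bicyclic system (with one sulfur) with 9 sp² atoms and 10 π electrons from ring double bonds plus a heteroatom lone pair. 10 = 4(2)+2, so the system is aromatic and both rings count as aromatic (benzothiophene).
Aromatic: B, C. Total: 2.

2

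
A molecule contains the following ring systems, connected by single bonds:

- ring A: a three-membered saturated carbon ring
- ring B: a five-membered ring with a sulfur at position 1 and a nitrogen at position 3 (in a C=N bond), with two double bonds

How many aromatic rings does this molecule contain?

1

Ring A has only sp³ atoms, so it is not fully conjugated — not aromatic (cyclopropane).
Ring B is fully conjugated (every ring atom contributes a p orbital); 2 ring double bonds (4 π electrons) plus a heteroatom lone pair (2) give 6 π electrons. 6 = 4(1)+2, so ring B is aromatic (thiazole).
Aromatic: B. Total: 1.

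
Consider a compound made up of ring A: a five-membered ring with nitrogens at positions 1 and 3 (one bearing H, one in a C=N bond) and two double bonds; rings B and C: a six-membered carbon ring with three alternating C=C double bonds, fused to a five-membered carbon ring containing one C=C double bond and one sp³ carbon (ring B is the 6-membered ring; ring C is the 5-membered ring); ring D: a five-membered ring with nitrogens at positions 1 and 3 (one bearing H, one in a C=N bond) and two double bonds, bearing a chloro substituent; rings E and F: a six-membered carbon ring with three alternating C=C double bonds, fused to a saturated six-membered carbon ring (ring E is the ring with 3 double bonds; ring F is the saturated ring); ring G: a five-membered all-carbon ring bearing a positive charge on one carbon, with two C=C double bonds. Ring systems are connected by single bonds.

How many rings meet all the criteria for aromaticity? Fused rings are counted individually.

Ring A is planar and fully conjugated; 2 ring double bonds (4 π electrons) plus a heteroatom lone pair (2) give 6 π electrons. Since 6 = 4n+2 (n=1), ring A is aromatic (imidazole).
Ring B is fully conjugated (every ring atom contributes a p orbital); 3 ring double bonds give 6 π electrons. That satisfies 4n+2 with n=1, so ring B is aromatic (benzene ring).
Ring C has one sp³ carbon, so it is not fully conjugated — not aromatic (cyclopentene ring).
Ring D has a continuous p-orbital overlap around the ring; 2 ring double bonds (4 π electrons) plus a heteroatom lone pair (2) give 6 π electrons. 6 = 4(1)+2, so ring D is aromatic (imidazole).
Ring E is fully conjugated (every ring atom contributes a p orbital); 3 ring double bonds give 6 π electrons. That satisfies 4n+2 with n=1, so ring E is aromatic (benzene ring).
Ring F has four sp³ carbons, so it is not fully conjugated — not aromatic (cyclohexane ring).
Ring G has only sp² ring atoms; a planar conformation would have a fully conjugated π system of 4 electrons. But 4 = 4(1), which is 4n not 4n+2, so ring G is not aromatic (cyclopentadienyl cation).
Aromatic: A, B, D, E. Total: 4.

4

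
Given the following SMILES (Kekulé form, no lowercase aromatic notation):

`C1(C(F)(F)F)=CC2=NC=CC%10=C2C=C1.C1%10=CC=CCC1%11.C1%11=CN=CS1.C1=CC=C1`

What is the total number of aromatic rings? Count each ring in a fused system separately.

The SMILES encodes two fused six-membered rings, each with three alternating double bonds; one ring is all carbon and the other has one ring nitrogen; a six-membered carbon ring with two conjugated C=C double bonds and two sp³ carbons; a five-membered ring with a sulfur at position 1 and a nitrogen at position 3 (in a C=N bond), with two double bonds; a four-membered carbon ring with two alternating C=C double bonds.
The fused 6/6-membered bicyclic (with one nitrogen) is a single π system with 10 sp² atoms and 10 π electrons from ring double bonds. 10 = 4(2)+2, so the system is aromatic and both rings count as aromatic (quinoline).
The 6-membered ring has two sp³ carbons, so it is not fully conjugated — not aromatic (1,3-cyclohexadiene).
The 5-membered ring with one sulfur and one =N– is fully conjugated (every ring atom contributes a p orbital); 2 ring double bonds (4 π electrons) plus a heteroatom lone pair (2) give 6 π electrons. 6 = 4(1)+2, so it is aromatic (thiazole).
The 4-membered ring has only sp² ring atoms; a planar conformation would have a fully conjugated π system of 4 electrons. But 4 = 4(1), which is 4n not 4n+2, so it is not aromatic (cyclobutadiene) — cyclobutadiene is antiaromatic and distorts to a rectangle.
3 of the 5 rings are aromatic. Total: 3.

3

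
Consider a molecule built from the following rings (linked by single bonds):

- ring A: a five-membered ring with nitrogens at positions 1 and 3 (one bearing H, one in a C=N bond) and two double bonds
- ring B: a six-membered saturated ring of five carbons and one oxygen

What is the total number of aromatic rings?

Ring A has a continuous p-orbital overlap around the ring; 2 ring double bonds (4 π electrons) plus a heteroatom lone pair (2) give 6 π electrons. Since 6 = 4n+2 (n=1), ring A is aromatic (imidazole).
Ring B has only sp³ atoms, so it is not fully conjugated — not aromatic (tetrahydropyran).
Aromatic: A. Total: 1.

1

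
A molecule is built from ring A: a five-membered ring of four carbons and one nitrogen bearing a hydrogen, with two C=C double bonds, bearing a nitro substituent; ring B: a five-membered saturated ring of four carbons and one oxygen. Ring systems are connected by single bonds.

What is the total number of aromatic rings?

Ring A has a continuous p-orbital overlap around the ring; 2 ring double bonds (4 π electrons) plus a heteroatom lone pair (2) give 6 π electrons. Since 6 = 4n+2 (n=1), ring A is aromatic (pyrrole).
Ring B has only sp³ atoms, so it is not fully conjugated — not aromatic (tetrahydrofuran).
Aromatic: A. Total: 1.

1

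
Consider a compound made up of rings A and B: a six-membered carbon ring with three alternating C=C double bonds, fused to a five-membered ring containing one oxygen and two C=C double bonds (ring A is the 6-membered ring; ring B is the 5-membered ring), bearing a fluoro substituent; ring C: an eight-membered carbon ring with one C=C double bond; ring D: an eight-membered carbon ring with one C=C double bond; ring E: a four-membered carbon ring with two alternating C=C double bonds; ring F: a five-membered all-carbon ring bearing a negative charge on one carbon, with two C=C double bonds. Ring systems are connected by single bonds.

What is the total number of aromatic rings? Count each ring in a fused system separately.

Rings A and B form a fused bicyclic system (with one oxygen) with 9 sp² atoms and 10 π electrons from ring double bonds plus a heteroatom lone pair. 10 = 4(2)+2, so the system is aromatic and both rings count as aromatic (benzofuran).
Ring C has six sp³ carbons, so it is not fully conjugated — not aromatic (cyclooctene).
Ring D has six sp³ carbons, so it is not fully conjugated — not aromatic (cyclooctene).
Ring E has only sp² ring atoms; a planar conformation would have a fully conjugated π system of 4 electrons. But 4 = 4(1), which is 4n not 4n+2, so ring E is not aromatic (cyclobutadiene) — cyclobutadiene is antiaromatic and distorts to a rectangle.
Ring F is planar and fully conjugated; 2 ring double bonds (4 π electrons) plus the carbanion lone pair (2) give 6 π electrons. That satisfies 4n+2 with n=1, so ring F is aromatic (cyclopentadienyl anion).
Aromatic: A, B, F. Total: 3.

3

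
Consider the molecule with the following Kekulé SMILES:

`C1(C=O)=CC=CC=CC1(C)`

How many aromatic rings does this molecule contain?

0

The SMILES encodes a seven-membered carbon ring with three C=C double bonds and one sp³ carbon.
The 7-membered ring has one sp³ carbon, so it is not fully conjugated — not aromatic (cycloheptatriene).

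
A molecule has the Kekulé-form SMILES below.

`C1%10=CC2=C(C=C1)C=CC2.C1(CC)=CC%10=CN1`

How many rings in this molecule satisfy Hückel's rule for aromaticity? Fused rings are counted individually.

2

The SMILES encodes a six-membered carbon ring with three alternating C=C double bonds, fused to a five-membered carbon ring containing one C=C double bond and one sp³ carbon; a five-membered ring of four carbons and one nitrogen bearing a hydrogen, with two C=C double bonds.
The 6-membered ring is planar and fully conjugated; 3 ring double bonds give 6 π electrons. Since 6 = 4n+2 (n=1), it is aromatic (benzene ring).
The 5-membered ring has one sp³ carbon, so it is not fully conjugated — not aromatic (cyclopentene ring).
The 5-membered ring with one N–H is planar and fully conjugated; 2 ring double bonds (4 π electrons) plus a heteroatom lone pair (2) give 6 π electrons. That satisfies 4n+2 with n=1, so it is aromatic (pyrrole).
2 of the 3 rings are aromatic. Total: 2.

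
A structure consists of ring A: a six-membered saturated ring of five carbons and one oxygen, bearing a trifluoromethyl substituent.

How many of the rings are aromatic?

Ring A has only sp³ atoms, so it is not fully conjugated — not aromatic (tetrahydropyran).

0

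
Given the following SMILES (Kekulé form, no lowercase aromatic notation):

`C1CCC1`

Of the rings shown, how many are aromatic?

The SMILES encodes a four-membered saturated carbon ring.
The 4-membered ring has only sp³ atoms, so it is not fully conjugated — not aromatic (cyclobutane).

0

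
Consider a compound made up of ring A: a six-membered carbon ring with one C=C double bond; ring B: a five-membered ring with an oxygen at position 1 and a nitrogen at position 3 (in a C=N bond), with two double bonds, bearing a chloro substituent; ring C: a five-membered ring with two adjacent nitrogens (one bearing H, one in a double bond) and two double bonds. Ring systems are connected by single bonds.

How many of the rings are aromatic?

2

Ring A has four sp³ carbons, so it is not fully conjugated — not aromatic (cyclohexene).
Ring B is fully conjugated (every ring atom contributes a p orbital); 2 ring double bonds (4 π electrons) plus a heteroatom lone pair (2) give 6 π electrons. Since 6 = 4n+2 (n=1), ring B is aromatic (oxazole).
Ring C is fully conjugated (every ring atom contributes a p orbital); 2 ring double bonds (4 π electrons) plus a heteroatom lone pair (2) give 6 π electrons. 6 = 4(1)+2, so ring C is aromatic (pyrazole).
Aromatic: B, C. Total: 2.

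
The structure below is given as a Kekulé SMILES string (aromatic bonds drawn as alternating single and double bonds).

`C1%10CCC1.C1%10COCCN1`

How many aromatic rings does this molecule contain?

The SMILES encodes a four-membered saturated carbon ring; a six-membered saturated ring with an oxygen and an N–H nitrogen at positions 1 and 4.
The 4-membered ring has only sp³ atoms, so it is not fully conjugated — not aromatic (cyclobutane).
The 6-membered ring with one oxygen and one N–H (1,4) has only sp³ atoms, so it is not fully conjugated — not aromatic (morpholine).
None of the rings are aromatic. Total: 0.

0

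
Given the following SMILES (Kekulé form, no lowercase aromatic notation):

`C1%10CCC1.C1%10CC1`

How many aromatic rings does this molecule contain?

The SMILES encodes a four-membered saturated carbon ring; a three-membered saturated carbon ring.
The 4-membered ring has only sp³ atoms, so it is not fully conjugated — not aromatic (cyclobutane).
The 3-membered ring has only sp³ atoms, so it is not fully conjugated — not aromatic (cyclopropane).
None of the rings are aromatic. Total: 0.

0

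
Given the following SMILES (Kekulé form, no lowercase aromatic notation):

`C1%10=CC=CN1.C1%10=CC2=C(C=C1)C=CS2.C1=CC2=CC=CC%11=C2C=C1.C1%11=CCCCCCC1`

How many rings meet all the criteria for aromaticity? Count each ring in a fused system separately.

5

The SMILES encodes a five-membered ring of four carbons and one nitrogen bearing a hydrogen, with two C=C double bonds; a six-membered carbon ring with three alternating C=C double bonds, fused to a five-membered ring containing one sulfur and two C=C double bonds; two fused six-membered carbon rings, each with three alternating C=C double bonds; an eight-membered carbon ring with one C=C double bond.
The 5-membered ring with one N–H is fully conjugated (every ring atom contributes a p orbital); 2 ring double bonds (4 π electrons) plus a heteroatom lone pair (2) give 6 π electrons. That satisfies 4n+2 with n=1, so it is aromatic (pyrrole).
The fused 6/5-membered bicyclic (with one sulfur) is a single π system with 9 sp² atoms and 10 π electrons from ring double bonds plus a heteroatom lone pair. 10 = 4(2)+2, so the system is aromatic and both rings count as aromatic (benzothiophene).
The fused 6/6-membered bicyclic is a single π system with 10 sp² atoms and 10 π electrons from ring double bonds. 10 = 4(2)+2, so the system is aromatic and both rings count as aromatic (naphthalene).
The 8-membered ring has six sp³ carbons, so it is not fully conjugated — not aromatic (cyclooctene).
5 of the 6 rings are aromatic. Total: 5.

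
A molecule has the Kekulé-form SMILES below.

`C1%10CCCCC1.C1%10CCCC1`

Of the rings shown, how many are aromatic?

0

The SMILES encodes a six-membered saturated carbon ring; a five-membered saturated carbon ring.
The 6-membered ring has only sp³ atoms, so it is not fully conjugated — not aromatic (cyclohexane).
The 5-membered ring has only sp³ atoms, so it is not fully conjugated — not aromatic (cyclopentane).
None of the rings are aromatic. Total: 0.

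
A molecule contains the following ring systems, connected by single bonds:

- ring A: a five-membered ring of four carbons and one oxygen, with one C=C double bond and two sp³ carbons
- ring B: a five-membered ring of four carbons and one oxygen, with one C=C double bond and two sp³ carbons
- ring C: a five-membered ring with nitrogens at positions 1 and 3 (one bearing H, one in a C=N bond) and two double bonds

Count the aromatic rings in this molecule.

1

Ring A has two sp³ carbons, so it is not fully conjugated — not aromatic (2,3-dihydrofuran).
Ring B has two sp³ carbons, so it is not fully conjugated — not aromatic (2,3-dihydrofuran).
Ring C has a continuous p-orbital overlap around the ring; 2 ring double bonds (4 π electrons) plus a heteroatom lone pair (2) give 6 π electrons. 6 = 4(1)+2, so ring C is aromatic (imidazole).
Aromatic: C. Total: 1.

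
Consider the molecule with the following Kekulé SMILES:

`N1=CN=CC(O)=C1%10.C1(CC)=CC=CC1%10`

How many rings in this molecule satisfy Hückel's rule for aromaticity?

1

The SMILES encodes a six-membered ring with nitrogens at positions 1 and 3 and three alternating double bonds; a five-membered carbon ring with two conjugated C=C double bonds and one sp³ carbon.
The 6-membered ring with two nitrogens (1,3) is fully conjugated (every ring atom contributes a p orbital); 3 ring double bonds give 6 π electrons. That satisfies 4n+2 with n=1, so it is aromatic (pyrimidine).
The 5-membered ring has one sp³ carbon, so it is not fully conjugated — not aromatic (cyclopentadiene).
1 of the 2 rings is aromatic. Total: 1.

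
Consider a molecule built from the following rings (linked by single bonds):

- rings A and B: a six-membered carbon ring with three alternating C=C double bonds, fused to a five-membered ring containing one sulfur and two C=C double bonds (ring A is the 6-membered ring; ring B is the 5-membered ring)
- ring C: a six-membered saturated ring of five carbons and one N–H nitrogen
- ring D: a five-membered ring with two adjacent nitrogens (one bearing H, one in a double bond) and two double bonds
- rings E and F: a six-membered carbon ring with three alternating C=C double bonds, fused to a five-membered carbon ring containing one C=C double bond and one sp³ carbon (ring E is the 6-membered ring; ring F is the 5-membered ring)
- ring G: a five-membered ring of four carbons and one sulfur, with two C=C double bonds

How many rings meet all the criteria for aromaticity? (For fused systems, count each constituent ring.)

Rings A and B form a fused bicyclic system (with one sulfur) with 9 sp² atoms and 10 π electrons from ring double bonds plus a heteroatom lone pair. 10 = 4(2)+2, so the system is aromatic and both rings count as aromatic (benzothiophene).
Ring C has only sp³ atoms, so it is not fully conjugated — not aromatic (piperidine).
Ring D is fully conjugated (every ring atom contributes a p orbital); 2 ring double bonds (4 π electrons) plus a heteroatom lone pair (2) give 6 π electrons. That satisfies 4n+2 with n=1, so ring D is aromatic (pyrazole).
Ring E is fully conjugated (every ring atom contributes a p orbital); 3 ring double bonds give 6 π electrons. That satisfies 4n+2 with n=1, so ring E is aromatic (benzene ring).
Ring F has one sp³ carbon, so it is not fully conjugated — not aromatic (cyclopentene ring).
Ring G is fully conjugated (every ring atom contributes a p orbital); 2 ring double bonds (4 π electrons) plus a heteroatom lone pair (2) give 6 π electrons. Since 6 = 4n+2 (n=1), ring G is aromatic (thiophene).
Aromatic: A, B, D, E, G. Total: 5.

5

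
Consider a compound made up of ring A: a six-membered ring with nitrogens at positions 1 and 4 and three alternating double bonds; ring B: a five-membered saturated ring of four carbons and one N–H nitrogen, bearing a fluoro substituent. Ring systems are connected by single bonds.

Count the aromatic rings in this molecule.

1

Ring A is fully conjugated (every ring atom contributes a p orbital); 3 ring double bonds give 6 π electrons. That satisfies 4n+2 with n=1, so ring A is aromatic (pyrazine).
Ring B has only sp³ atoms, so it is not fully conjugated — not aromatic (pyrrolidine).
Aromatic: A. Total: 1.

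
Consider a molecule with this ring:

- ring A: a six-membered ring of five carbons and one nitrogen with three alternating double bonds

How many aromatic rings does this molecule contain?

Ring A is planar and fully conjugated; 3 ring double bonds give 6 π electrons. Since 6 = 4n+2 (n=1), ring A is aromatic (pyridine).

1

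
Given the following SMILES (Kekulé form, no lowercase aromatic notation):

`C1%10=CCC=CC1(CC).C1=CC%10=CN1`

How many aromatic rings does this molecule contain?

The SMILES encodes a six-membered carbon ring with two isolated C=C double bonds and two sp³ carbons; a five-membered ring of four carbons and one nitrogen bearing a hydrogen, with two C=C double bonds.
The 6-membered ring has two sp³ carbons, so it is not fully conjugated — not aromatic (1,4-cyclohexadiene).
The 5-membered ring with one N–H is fully conjugated (every ring atom contributes a p orbital); 2 ring double bonds (4 π electrons) plus a heteroatom lone pair (2) give 6 π electrons. 6 = 4(1)+2, so it is aromatic (pyrrole).
1 of the 2 rings is aromatic. Total: 1.

1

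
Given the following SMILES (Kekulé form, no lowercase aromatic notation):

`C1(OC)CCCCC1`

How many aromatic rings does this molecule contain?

The SMILES encodes a six-membered saturated carbon ring.
The 6-membered ring has only sp³ atoms, so it is not fully conjugated — not aromatic (cyclohexane).

0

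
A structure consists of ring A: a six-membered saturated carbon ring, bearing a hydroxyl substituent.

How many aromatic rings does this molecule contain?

0

Ring A has only sp³ atoms, so it is not fully conjugated — not aromatic (cyclohexane).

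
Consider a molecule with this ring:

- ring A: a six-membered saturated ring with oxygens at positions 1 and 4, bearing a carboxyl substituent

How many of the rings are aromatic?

0

Ring A has only sp³ atoms, so it is not fully conjugated — not aromatic (1,4-dioxane).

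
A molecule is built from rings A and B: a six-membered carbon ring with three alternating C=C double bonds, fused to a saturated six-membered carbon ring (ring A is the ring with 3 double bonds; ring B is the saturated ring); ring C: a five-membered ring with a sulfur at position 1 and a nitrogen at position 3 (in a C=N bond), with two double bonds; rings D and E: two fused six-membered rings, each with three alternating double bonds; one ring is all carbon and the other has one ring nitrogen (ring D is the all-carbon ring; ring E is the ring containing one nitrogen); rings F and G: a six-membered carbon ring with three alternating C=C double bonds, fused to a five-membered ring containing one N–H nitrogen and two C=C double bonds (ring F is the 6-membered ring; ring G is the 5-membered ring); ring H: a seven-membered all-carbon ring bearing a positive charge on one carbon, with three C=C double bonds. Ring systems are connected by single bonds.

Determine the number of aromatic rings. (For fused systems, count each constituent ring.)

7

Ring A is planar and fully conjugated; 3 ring double bonds give 6 π electrons. That satisfies 4n+2 with n=1, so ring A is aromatic (benzene ring).
Ring B has four sp³ carbons, so it is not fully conjugated — not aromatic (cyclohexane ring).
Ring C has a continuous p-orbital overlap around the ring; 2 ring double bonds (4 π electrons) plus a heteroatom lone pair (2) give 6 π electrons. 6 = 4(1)+2, so ring C is aromatic (thiazole).
Rings D and E form a fused bicyclic system (with one nitrogen) with 10 sp² atoms and 10 π electrons from ring double bonds. 10 = 4(2)+2, so the system is aromatic and both rings count as aromatic (quinoline).
Rings F and G form a fused bicyclic system (with one N–H) with 9 sp² atoms and 10 π electrons from ring double bonds plus a heteroatom lone pair. 10 = 4(2)+2, so the system is aromatic and both rings count as aromatic (indole).
Ring H is planar and fully conjugated; 3 ring double bonds (6 π electrons) plus the carbocation's empty p orbital (0, but keeps the ring conjugated) give 6 π electrons. That satisfies 4n+2 with n=1, so ring H is aromatic (tropylium cation).
Aromatic: A, C, D, E, F, G, H. Total: 7.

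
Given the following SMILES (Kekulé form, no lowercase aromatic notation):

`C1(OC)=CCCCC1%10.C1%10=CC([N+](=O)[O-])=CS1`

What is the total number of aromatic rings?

1

The SMILES encodes a six-membered carbon ring with one C=C double bond; a five-membered ring of four carbons and one sulfur, with two C=C double bonds.
The 6-membered ring has four sp³ carbons, so it is not fully conjugated — not aromatic (cyclohexene).
The 5-membered ring with one sulfur is fully conjugated (every ring atom contributes a p orbital); 2 ring double bonds (4 π electrons) plus a heteroatom lone pair (2) give 6 π electrons. 6 = 4(1)+2, so it is aromatic (thiophene).
1 of the 2 rings is aromatic. Total: 1.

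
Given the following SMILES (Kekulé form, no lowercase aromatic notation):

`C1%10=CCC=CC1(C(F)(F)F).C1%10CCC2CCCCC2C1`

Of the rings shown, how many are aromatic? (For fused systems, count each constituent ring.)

0

The SMILES encodes a six-membered carbon ring with two isolated C=C double bonds and two sp³ carbons; two fused six-membered saturated carbon rings.
The 6-membered ring has two sp³ carbons, so it is not fully conjugated — not aromatic (1,4-cyclohexadiene).
The second 6-membered ring has only sp³ atoms, so it is not fully conjugated — not aromatic (cyclohexane ring).
The third 6-membered ring has only sp³ atoms, so it is not fully conjugated — not aromatic (cyclohexane ring).
None of the rings are aromatic. Total: 0.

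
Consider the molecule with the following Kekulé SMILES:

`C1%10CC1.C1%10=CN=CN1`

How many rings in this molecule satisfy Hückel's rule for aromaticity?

1

The SMILES encodes a three-membered saturated carbon ring; a five-membered ring with nitrogens at positions 1 and 3 (one bearing H, one in a C=N bond) and two double bonds.
The 3-membered ring has only sp³ atoms, so it is not fully conjugated — not aromatic (cyclopropane).
The 5-membered ring with two nitrogens (one N–H, one =N–) has a continuous p-orbital overlap around the ring; 2 ring double bonds (4 π electrons) plus a heteroatom lone pair (2) give 6 π electrons. Since 6 = 4n+2 (n=1), it is aromatic (imidazole).
1 of the 2 rings is aromatic. Total: 1.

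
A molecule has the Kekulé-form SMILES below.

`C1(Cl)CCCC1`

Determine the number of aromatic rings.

The SMILES encodes a five-membered saturated carbon ring.
The 5-membered ring has only sp³ atoms, so it is not fully conjugated — not aromatic (cyclopentane).

0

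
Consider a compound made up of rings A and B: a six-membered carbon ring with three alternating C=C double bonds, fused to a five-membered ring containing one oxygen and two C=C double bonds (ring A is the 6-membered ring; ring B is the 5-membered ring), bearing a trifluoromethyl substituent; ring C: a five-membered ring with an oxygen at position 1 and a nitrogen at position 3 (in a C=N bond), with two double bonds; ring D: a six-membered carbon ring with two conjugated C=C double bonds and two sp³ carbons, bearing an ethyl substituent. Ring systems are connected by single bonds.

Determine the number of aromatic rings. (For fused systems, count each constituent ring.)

Rings A and B form a fused bicyclic system (with one oxygen) with 9 sp² atoms and 10 π electrons from ring double bonds plus a heteroatom lone pair. 10 = 4(2)+2, so the system is aromatic and both rings count as aromatic (benzofuran).
Ring C has a continuous p-orbital overlap around the ring; 2 ring double bonds (4 π electrons) plus a heteroatom lone pair (2) give 6 π electrons. That satisfies 4n+2 with n=1, so ring C is aromatic (oxazole).
Ring D has two sp³ carbons, so it is not fully conjugated — not aromatic (1,3-cyclohexadiene).
Aromatic: A, B, C. Total: 3.

3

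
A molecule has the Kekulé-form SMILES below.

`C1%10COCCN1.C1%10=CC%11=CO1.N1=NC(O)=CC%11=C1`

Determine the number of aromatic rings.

2

The SMILES encodes a six-membered saturated ring with an oxygen and an N–H nitrogen at positions 1 and 4; a five-membered ring of four carbons and one oxygen, with two C=C double bonds; a six-membered ring with two adjacent nitrogens and three alternating double bonds.
The 6-membered ring with one oxygen and one N–H (1,4) has only sp³ atoms, so it is not fully conjugated — not aromatic (morpholine).
The 5-membered ring with one oxygen has a continuous p-orbital overlap around the ring; 2 ring double bonds (4 π electrons) plus a heteroatom lone pair (2) give 6 π electrons. Since 6 = 4n+2 (n=1), it is aromatic (furan).
The 6-membered ring with two nitrogens (1,2) has a continuous p-orbital overlap around the ring; 3 ring double bonds give 6 π electrons. Since 6 = 4n+2 (n=1), it is aromatic (pyridazine).
2 of the 3 rings are aromatic. Total: 2.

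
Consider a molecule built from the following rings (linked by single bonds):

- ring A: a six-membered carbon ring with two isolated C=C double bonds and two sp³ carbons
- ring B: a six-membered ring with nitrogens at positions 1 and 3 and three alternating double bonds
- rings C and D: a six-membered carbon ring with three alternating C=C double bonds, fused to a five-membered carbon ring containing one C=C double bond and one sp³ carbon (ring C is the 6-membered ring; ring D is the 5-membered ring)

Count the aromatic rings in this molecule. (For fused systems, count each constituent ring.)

Ring A has two sp³ carbons, so it is not fully conjugated — not aromatic (1,4-cyclohexadiene).
Ring B has a continuous p-orbital overlap around the ring; 3 ring double bonds give 6 π electrons. Since 6 = 4n+2 (n=1), ring B is aromatic (pyrimidine).
Ring C is planar and fully conjugated; 3 ring double bonds give 6 π electrons. Since 6 = 4n+2 (n=1), ring C is aromatic (benzene ring).
Ring D has one sp³ carbon, so it is not fully conjugated — not aromatic (cyclopentene ring).
Aromatic: B, C. Total: 2.

2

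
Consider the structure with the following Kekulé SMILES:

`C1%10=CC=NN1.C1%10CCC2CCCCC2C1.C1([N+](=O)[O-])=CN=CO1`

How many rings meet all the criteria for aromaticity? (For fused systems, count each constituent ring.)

The SMILES encodes a five-membered ring with two adjacent nitrogens (one bearing H, one in a double bond) and two double bonds; two fused six-membered saturated carbon rings; a five-membered ring with an oxygen at position 1 and a nitrogen at position 3 (in a C=N bond), with two double bonds.
The 5-membered ring with two adjacent nitrogens (one N–H, one =N–) is planar and fully conjugated; 2 ring double bonds (4 π electrons) plus a heteroatom lone pair (2) give 6 π electrons. Since 6 = 4n+2 (n=1), it is aromatic (pyrazole).
The 6-membered ring has only sp³ atoms, so it is not fully conjugated — not aromatic (cyclohexane ring).
The second 6-membered ring has only sp³ atoms, so it is not fully conjugated — not aromatic (cyclohexane ring).
The 5-membered ring with one oxygen and one =N– is fully conjugated (every ring atom contributes a p orbital); 2 ring double bonds (4 π electrons) plus a heteroatom lone pair (2) give 6 π electrons. 6 = 4(1)+2, so it is aromatic (oxazole).
2 of the 4 rings are aromatic. Total: 2.

2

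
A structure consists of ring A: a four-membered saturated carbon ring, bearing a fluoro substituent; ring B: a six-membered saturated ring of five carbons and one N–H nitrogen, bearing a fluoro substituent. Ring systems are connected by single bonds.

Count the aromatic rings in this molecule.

Ring A has only sp³ atoms, so it is not fully conjugated — not aromatic (cyclobutane).
Ring B has only sp³ atoms, so it is not fully conjugated — not aromatic (piperidine).
No ring is aromatic. Total: 0.

0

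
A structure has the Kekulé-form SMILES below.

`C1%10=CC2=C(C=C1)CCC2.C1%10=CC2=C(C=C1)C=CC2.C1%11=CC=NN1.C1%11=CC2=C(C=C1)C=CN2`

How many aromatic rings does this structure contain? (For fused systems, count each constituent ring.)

5

The SMILES encodes a six-membered carbon ring with three alternating C=C double bonds, fused to a saturated five-membered carbon ring; a six-membered carbon ring with three alternating C=C double bonds, fused to a five-membered carbon ring containing one C=C double bond and one sp³ carbon; a five-membered ring with two adjacent nitrogens (one bearing H, one in a double bond) and two double bonds; a six-membered carbon ring with three alternating C=C double bonds, fused to a five-membered ring containing one N–H nitrogen and two C=C double bonds.
The 6-membered ring is planar and fully conjugated; 3 ring double bonds give 6 π electrons. 6 = 4(1)+2, so it is aromatic (benzene ring).
The 5-membered ring has three sp³ carbons, so it is not fully conjugated — not aromatic (cyclopentane ring).
The second 6-membered ring is planar and fully conjugated; 3 ring double bonds give 6 π electrons. That satisfies 4n+2 with n=1, so it is aromatic (benzene ring).
The second 5-membered ring has one sp³ carbon, so it is not fully conjugated — not aromatic (cyclopentene ring).
The 5-membered ring with two adjacent nitrogens (one N–H, one =N–) has a continuous p-orbital overlap around the ring; 2 ring double bonds (4 π electrons) plus a heteroatom lone pair (2) give 6 π electrons. 6 = 4(1)+2, so it is aromatic (pyrazole).
The fused 6/5-membered bicyclic (with one N–H) is a single π system with 9 sp² atoms and 10 π electrons from ring double bonds plus a heteroatom lone pair. 10 = 4(2)+2, so the system is aromatic and both rings count as aromatic (indole).
5 of the 7 rings are aromatic. Total: 5.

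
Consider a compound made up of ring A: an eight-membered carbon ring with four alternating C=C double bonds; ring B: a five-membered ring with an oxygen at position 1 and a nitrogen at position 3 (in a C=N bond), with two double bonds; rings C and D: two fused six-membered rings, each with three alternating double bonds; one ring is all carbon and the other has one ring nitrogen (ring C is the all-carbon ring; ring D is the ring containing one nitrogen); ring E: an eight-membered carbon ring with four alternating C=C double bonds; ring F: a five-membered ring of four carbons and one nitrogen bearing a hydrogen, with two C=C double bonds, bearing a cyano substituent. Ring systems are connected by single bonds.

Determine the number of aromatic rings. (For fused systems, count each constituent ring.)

Ring A has only sp² ring atoms; a planar conformation would have a fully conjugated π system of 8 electrons. But 8 = 4(2), which is 4n not 4n+2, so ring A is not aromatic (cyclooctatetraene) — cyclooctatetraene distorts into a non-planar tub to avoid antiaromaticity.
Ring B has a continuous p-orbital overlap around the ring; 2 ring double bonds (4 π electrons) plus a heteroatom lone pair (2) give 6 π electrons. Since 6 = 4n+2 (n=1), ring B is aromatic (oxazole).
Rings C and D form a fused bicyclic system (with one nitrogen) with 10 sp² atoms and 10 π electrons from ring double bonds. 10 = 4(2)+2, so the system is aromatic and both rings count as aromatic (quinoline).
Ring E has only sp² ring atoms; a planar conformation would have a fully conjugated π system of 8 electrons. But 8 = 4(2), which is 4n not 4n+2, so ring E is not aromatic (cyclooctatetraene) — cyclooctatetraene distorts into a non-planar tub to avoid antiaromaticity.
Ring F is fully conjugated (every ring atom contributes a p orbital); 2 ring double bonds (4 π electrons) plus a heteroatom lone pair (2) give 6 π electrons. 6 = 4(1)+2, so ring F is aromatic (pyrrole).
Aromatic: B, C, D, F. Total: 4.

4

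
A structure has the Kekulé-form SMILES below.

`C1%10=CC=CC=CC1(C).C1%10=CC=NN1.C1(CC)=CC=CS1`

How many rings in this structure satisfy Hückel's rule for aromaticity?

The SMILES encodes a seven-membered carbon ring with three C=C double bonds and one sp³ carbon; a five-membered ring with two adjacent nitrogens (one bearing H, one in a double bond) and two double bonds; a five-membered ring of four carbons and one sulfur, with two C=C double bonds.
The 7-membered ring has one sp³ carbon, so it is not fully conjugated — not aromatic (cycloheptatriene).
The 5-membered ring with two adjacent nitrogens (one N–H, one =N–) has a continuous p-orbital overlap around the ring; 2 ring double bonds (4 π electrons) plus a heteroatom lone pair (2) give 6 π electrons. That satisfies 4n+2 with n=1, so it is aromatic (pyrazole).
The 5-membered ring with one sulfur has a continuous p-orbital overlap around the ring; 2 ring double bonds (4 π electrons) plus a heteroatom lone pair (2) give 6 π electrons. That satisfies 4n+2 with n=1, so it is aromatic (thiophene).
2 of the 3 rings are aromatic. Total: 2.

2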